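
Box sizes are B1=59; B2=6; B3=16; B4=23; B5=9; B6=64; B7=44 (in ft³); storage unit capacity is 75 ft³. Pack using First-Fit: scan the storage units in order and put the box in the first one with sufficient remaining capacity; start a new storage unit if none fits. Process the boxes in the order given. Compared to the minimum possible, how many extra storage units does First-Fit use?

First-Fit: [59,6,9] [16,23] [64] [44] → 4 storage units.
Total size 221 ft³; any packing needs at least ⌈221/75⌉ = 3 storage units.
An optimal packing achieves that bound: [64,9] [59,16] [44,23,6] → 3 storage units.
Excess: 4 − 3 = 1.

1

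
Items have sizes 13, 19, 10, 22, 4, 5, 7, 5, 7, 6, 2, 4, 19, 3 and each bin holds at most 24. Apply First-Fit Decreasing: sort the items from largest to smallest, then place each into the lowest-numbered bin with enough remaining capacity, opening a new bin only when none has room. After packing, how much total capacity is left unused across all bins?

Sorted descending: 22, 19, 19, 13, 10, 7, 7, 6, 5, 5, 4, 4, 3, 2.
Put 22 in bin 1; 2 remain.
Put 19 in bin 2; 5 remain.
Put 19 in bin 3; 5 remain.
Put 13 in bin 4; 11 remain.
Put 10 in bin 4; 1 remain.
Put 7 in bin 5; 17 remain.
Put 7 in bin 5; 10 remain.
Put 6 in bin 5; 4 remain.
Put 5 in bin 2; 0 remain.
Put 5 in bin 3; 0 remain.
Put 4 in bin 5; 0 remain.
Put 4 in bin 6; 20 remain.
Put 3 in bin 6; 17 remain.
Put 2 in bin 1; 0 remain.
6 bins × 24 = 144; used 126; unused 18.

18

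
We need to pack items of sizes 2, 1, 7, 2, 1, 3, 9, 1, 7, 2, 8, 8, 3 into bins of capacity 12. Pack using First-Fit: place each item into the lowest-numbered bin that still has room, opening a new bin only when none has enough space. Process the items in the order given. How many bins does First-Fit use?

bin 1: place 2, 10 left
bin 1: place 1, 9 left
bin 1: place 7, 2 left
bin 1: place 2, 0 left
bin 2: place 1, 11 left
bin 2: place 3, 8 left
bin 3: place 9, 3 left
bin 2: place 1, 7 left
bin 2: place 7, 0 left
bin 3: place 2, 1 left
bin 4: place 8, 4 left
bin 5: place 8, 4 left
bin 4: place 3, 1 left
Final bins: [2,1,7,2] [1,3,1,7] [9,2] [8,3] [8].

5 bins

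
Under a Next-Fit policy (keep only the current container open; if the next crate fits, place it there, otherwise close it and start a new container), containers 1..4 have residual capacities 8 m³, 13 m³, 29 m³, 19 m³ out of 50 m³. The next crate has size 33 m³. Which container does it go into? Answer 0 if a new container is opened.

0

Next-Fit only looks at container 4, which has 19 m³ free.
33 m³ does not fit, so a new container is opened.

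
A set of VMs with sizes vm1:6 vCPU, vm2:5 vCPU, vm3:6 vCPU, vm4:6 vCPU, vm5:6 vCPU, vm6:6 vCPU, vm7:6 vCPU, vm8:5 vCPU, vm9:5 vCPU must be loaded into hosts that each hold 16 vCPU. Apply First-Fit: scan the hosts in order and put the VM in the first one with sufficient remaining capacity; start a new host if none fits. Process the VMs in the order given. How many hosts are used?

4

host 1: place vm1 (6 vCPU), 10 vCPU left
host 1: place vm2 (5 vCPU), 5 vCPU left
host 2: place vm3 (6 vCPU), 10 vCPU left
host 2: place vm4 (6 vCPU), 4 vCPU left
host 3: place vm5 (6 vCPU), 10 vCPU left
host 3: place vm6 (6 vCPU), 4 vCPU left
host 4: place vm7 (6 vCPU), 10 vCPU left
host 1: place vm8 (5 vCPU), 0 vCPU left
host 4: place vm9 (5 vCPU), 5 vCPU left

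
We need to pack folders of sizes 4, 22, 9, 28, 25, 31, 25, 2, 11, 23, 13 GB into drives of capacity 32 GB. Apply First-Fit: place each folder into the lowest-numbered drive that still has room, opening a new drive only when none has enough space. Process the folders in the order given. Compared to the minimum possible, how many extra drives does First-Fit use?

First-Fit: [4,22,2] [9,11] [28] [25] [31] [25] [23] [13] → 8 drives.
Total size 193 GB; any packing needs at least ⌈193/32⌉ = 7 drives.
An optimal packing achieves that bound: [31] [28,4] [25,2] [25] [23,9] [22] [13,11] → 7 drives.
Excess: 8 − 7 = 1.

1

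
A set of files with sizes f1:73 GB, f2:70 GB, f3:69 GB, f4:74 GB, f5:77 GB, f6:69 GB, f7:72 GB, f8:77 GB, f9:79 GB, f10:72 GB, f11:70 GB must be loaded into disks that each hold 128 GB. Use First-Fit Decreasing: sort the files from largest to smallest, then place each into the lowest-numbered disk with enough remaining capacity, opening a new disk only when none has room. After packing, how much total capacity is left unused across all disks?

606

Sorted descending: 79, 77, 77, 74, 73, 72, 72, 70, 70, 69, 69.
79 GB → disk 1 (remaining 49 GB)
77 GB → disk 2 (remaining 51 GB)
77 GB → disk 3 (remaining 51 GB)
74 GB → disk 4 (remaining 54 GB)
73 GB → disk 5 (remaining 55 GB)
72 GB → disk 6 (remaining 56 GB)
72 GB → disk 7 (remaining 56 GB)
70 GB → disk 8 (remaining 58 GB)
70 GB → disk 9 (remaining 58 GB)
69 GB → disk 10 (remaining 59 GB)
69 GB → disk 11 (remaining 59 GB)
11 disks × 128 GB = 1408 GB; used 802 GB; unused 606 GB.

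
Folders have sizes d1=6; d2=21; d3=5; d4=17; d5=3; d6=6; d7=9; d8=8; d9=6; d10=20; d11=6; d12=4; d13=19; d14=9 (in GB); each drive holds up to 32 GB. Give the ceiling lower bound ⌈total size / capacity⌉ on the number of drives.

Total size = 6 + 21 + 5 + 17 + 3 + 6 + 9 + 8 + 6 + 20 + 6 + 4 + 19 + 9 = 139 GB.
⌈139 / 32⌉ = 5.

5 drives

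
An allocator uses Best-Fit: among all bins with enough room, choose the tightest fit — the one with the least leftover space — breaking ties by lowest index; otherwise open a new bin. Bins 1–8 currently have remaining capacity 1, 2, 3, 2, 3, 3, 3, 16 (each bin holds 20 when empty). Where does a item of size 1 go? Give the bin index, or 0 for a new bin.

Bins with room: bin 1 (1), bin 2 (2), bin 3 (3), bin 4 (2), bin 5 (3), bin 6 (3), bin 7 (3), bin 8 (16).
Tightest fit is bin 1 with 1 free.

1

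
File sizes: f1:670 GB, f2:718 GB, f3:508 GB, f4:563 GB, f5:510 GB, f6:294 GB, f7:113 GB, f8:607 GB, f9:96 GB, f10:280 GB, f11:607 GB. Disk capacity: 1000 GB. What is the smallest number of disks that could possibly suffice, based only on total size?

Total size = 670 + 718 + 508 + 563 + 510 + 294 + 113 + 607 + 96 + 280 + 607 = 4966 GB.
⌈4966 / 1000⌉ = 5.

5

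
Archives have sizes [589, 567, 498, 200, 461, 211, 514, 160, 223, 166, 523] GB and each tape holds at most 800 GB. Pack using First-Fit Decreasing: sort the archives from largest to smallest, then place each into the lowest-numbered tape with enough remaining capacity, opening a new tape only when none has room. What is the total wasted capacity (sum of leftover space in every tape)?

Sorted descending: 589, 567, 523, 514, 498, 461, 223, 211, 200, 166, 160.
Put 589 GB in tape 1; 211 GB remain.
Put 567 GB in tape 2; 233 GB remain.
Put 523 GB in tape 3; 277 GB remain.
Put 514 GB in tape 4; 286 GB remain.
Put 498 GB in tape 5; 302 GB remain.
Put 461 GB in tape 6; 339 GB remain.
Put 223 GB in tape 2; 10 GB remain.
Put 211 GB in tape 1; 0 GB remain.
Put 200 GB in tape 3; 77 GB remain.
Put 166 GB in tape 4; 120 GB remain.
Put 160 GB in tape 5; 142 GB remain.
6 tapes × 800 GB = 4800 GB; used 4112 GB; unused 688 GB.

688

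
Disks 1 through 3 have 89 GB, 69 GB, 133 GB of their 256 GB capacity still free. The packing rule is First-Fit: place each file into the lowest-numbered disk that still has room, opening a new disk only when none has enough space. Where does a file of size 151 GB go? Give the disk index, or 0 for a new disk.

No disk has ≥ 151 GB free, so a new disk is opened.

0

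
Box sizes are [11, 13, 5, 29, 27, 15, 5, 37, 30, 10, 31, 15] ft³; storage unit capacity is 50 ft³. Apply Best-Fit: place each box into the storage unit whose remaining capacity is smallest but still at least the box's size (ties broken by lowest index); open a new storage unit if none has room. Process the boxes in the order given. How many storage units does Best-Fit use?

storage unit 1: place 11 ft³, 39 ft³ left
storage unit 1: place 13 ft³, 26 ft³ left
storage unit 1: place 5 ft³, 21 ft³ left
storage unit 2: place 29 ft³, 21 ft³ left
storage unit 3: place 27 ft³, 23 ft³ left
storage unit 1: place 15 ft³, 6 ft³ left
storage unit 1: place 5 ft³, 1 ft³ left
storage unit 4: place 37 ft³, 13 ft³ left
storage unit 5: place 30 ft³, 20 ft³ left
storage unit 4: place 10 ft³, 3 ft³ left
storage unit 6: place 31 ft³, 19 ft³ left
storage unit 6: place 15 ft³, 4 ft³ left

6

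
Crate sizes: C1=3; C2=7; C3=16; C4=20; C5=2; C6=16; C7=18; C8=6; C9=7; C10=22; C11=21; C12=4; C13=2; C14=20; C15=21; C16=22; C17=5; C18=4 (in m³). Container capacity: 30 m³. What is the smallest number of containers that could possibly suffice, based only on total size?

Total size = 3 + 7 + 16 + 20 + 2 + 16 + 18 + 6 + 7 + 22 + 21 + 4 + 2 + 20 + 21 + 22 + 5 + 4 = 216 m³.
⌈216 / 30⌉ = 8.

8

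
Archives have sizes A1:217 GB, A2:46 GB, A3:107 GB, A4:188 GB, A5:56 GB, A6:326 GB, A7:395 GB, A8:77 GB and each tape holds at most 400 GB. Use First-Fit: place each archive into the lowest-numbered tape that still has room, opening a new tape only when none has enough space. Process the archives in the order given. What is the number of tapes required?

Put A1 (217 GB) in tape 1; 183 GB remain.
Put A2 (46 GB) in tape 1; 137 GB remain.
Put A3 (107 GB) in tape 1; 30 GB remain.
Put A4 (188 GB) in tape 2; 212 GB remain.
Put A5 (56 GB) in tape 2; 156 GB remain.
Put A6 (326 GB) in tape 3; 74 GB remain.
Put A7 (395 GB) in tape 4; 5 GB remain.
Put A8 (77 GB) in tape 2; 79 GB remain.

4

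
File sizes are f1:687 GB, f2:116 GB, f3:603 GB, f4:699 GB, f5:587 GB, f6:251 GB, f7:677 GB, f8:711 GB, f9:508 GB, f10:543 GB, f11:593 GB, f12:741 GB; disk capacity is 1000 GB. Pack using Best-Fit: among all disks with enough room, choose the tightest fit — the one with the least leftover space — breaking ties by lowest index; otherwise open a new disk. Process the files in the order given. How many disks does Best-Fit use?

10

Put f1 (687 GB) in disk 1; 313 GB remain.
Put f2 (116 GB) in disk 1; 197 GB remain.
Put f3 (603 GB) in disk 2; 397 GB remain.
Put f4 (699 GB) in disk 3; 301 GB remain.
Put f5 (587 GB) in disk 4; 413 GB remain.
Put f6 (251 GB) in disk 3; 50 GB remain.
Put f7 (677 GB) in disk 5; 323 GB remain.
Put f8 (711 GB) in disk 6; 289 GB remain.
Put f9 (508 GB) in disk 7; 492 GB remain.
Put f10 (543 GB) in disk 8; 457 GB remain.
Put f11 (593 GB) in disk 9; 407 GB remain.
Put f12 (741 GB) in disk 10; 259 GB remain.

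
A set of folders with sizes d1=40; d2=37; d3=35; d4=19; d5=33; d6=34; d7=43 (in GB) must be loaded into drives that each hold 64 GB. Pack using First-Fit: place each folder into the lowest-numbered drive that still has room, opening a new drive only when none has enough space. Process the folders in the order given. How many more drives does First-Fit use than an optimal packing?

First-Fit: [40,19] [37] [35] [33] [34] [43] → 6 drives.
6 folders exceed 32 GB (half the capacity), and no two of those can share a drive, so at least 6 drives are needed.
So 6 is already optimal.

0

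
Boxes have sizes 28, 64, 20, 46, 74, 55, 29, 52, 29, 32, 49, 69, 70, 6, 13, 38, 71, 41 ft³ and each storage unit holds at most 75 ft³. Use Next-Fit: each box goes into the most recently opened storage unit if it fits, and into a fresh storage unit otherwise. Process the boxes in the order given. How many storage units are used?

14 storage units

storage unit 1: place 28 ft³, 47 ft³ left
storage unit 2: place 64 ft³, 11 ft³ left
storage unit 3: place 20 ft³, 55 ft³ left
storage unit 3: place 46 ft³, 9 ft³ left
storage unit 4: place 74 ft³, 1 ft³ left
storage unit 5: place 55 ft³, 20 ft³ left
storage unit 6: place 29 ft³, 46 ft³ left
storage unit 7: place 52 ft³, 23 ft³ left
storage unit 8: place 29 ft³, 46 ft³ left
storage unit 8: place 32 ft³, 14 ft³ left
storage unit 9: place 49 ft³, 26 ft³ left
storage unit 10: place 69 ft³, 6 ft³ left
storage unit 11: place 70 ft³, 5 ft³ left
storage unit 12: place 6 ft³, 69 ft³ left
storage unit 12: place 13 ft³, 56 ft³ left
storage unit 12: place 38 ft³, 18 ft³ left
storage unit 13: place 71 ft³, 4 ft³ left
storage unit 14: place 41 ft³, 34 ft³ left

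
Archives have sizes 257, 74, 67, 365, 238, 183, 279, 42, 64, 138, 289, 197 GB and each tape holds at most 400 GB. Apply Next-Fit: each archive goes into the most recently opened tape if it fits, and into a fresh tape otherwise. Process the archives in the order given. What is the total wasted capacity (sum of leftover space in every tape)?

1007

257 GB → tape 1 (remaining 143 GB)
74 GB → tape 1 (remaining 69 GB)
67 GB → tape 1 (remaining 2 GB)
365 GB → tape 2 (remaining 35 GB)
238 GB → tape 3 (remaining 162 GB)
183 GB → tape 4 (remaining 217 GB)
279 GB → tape 5 (remaining 121 GB)
42 GB → tape 5 (remaining 79 GB)
64 GB → tape 5 (remaining 15 GB)
138 GB → tape 6 (remaining 262 GB)
289 GB → tape 7 (remaining 111 GB)
197 GB → tape 8 (remaining 203 GB)
8 tapes × 400 GB = 3200 GB; used 2193 GB; unused 1007 GB.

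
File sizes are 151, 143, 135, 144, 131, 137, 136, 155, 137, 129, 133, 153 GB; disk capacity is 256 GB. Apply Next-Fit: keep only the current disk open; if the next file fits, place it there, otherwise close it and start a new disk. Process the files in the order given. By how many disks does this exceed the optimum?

0

Next-Fit: [151] [143] [135] [144] [131] [137] [136] [155] [137] [129] [133] [153] → 12 disks.
12 files exceed 128 GB (half the capacity), and no two of those can share a disk, so at least 12 disks are needed.
So 12 is already optimal.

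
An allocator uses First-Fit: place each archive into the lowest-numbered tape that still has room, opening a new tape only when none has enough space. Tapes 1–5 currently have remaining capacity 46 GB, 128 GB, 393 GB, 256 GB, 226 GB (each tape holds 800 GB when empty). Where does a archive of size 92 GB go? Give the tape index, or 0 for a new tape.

2

Tapes with room: tape 2 (128 GB), tape 3 (393 GB), tape 4 (256 GB), tape 5 (226 GB).
The first with room is tape 2.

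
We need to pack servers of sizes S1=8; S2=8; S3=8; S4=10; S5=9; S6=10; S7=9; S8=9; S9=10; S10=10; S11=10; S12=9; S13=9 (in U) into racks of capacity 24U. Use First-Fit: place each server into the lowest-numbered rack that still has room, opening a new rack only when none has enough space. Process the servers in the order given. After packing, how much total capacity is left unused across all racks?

Put S1 (8U) in rack 1; 16U remain.
Put S2 (8U) in rack 1; 8U remain.
Put S3 (8U) in rack 1; 0U remain.
Put S4 (10U) in rack 2; 14U remain.
Put S5 (9U) in rack 2; 5U remain.
Put S6 (10U) in rack 3; 14U remain.
Put S7 (9U) in rack 3; 5U remain.
Put S8 (9U) in rack 4; 15U remain.
Put S9 (10U) in rack 4; 5U remain.
Put S10 (10U) in rack 5; 14U remain.
Put S11 (10U) in rack 5; 4U remain.
Put S12 (9U) in rack 6; 15U remain.
Put S13 (9U) in rack 6; 6U remain.
6 racks × 24U = 144U; used 119U; unused 25U.

25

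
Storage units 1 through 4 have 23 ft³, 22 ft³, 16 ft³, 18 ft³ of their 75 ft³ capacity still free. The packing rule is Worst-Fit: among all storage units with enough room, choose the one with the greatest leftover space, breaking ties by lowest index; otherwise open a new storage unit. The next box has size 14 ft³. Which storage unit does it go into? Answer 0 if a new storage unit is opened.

Storage units with room: storage unit 1 (23 ft³), storage unit 2 (22 ft³), storage unit 3 (16 ft³), storage unit 4 (18 ft³).
Most room is storage unit 1 with 23 ft³ free.

1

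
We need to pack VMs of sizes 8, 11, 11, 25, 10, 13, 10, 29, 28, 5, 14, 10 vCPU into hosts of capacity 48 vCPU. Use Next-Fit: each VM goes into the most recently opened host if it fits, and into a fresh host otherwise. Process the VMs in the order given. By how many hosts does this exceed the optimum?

Next-Fit: [8,11,11] [25,10,13] [10,29] [28,5,14] [10] → 5 hosts.
Total size 174 vCPU; any packing needs at least ⌈174/48⌉ = 4 hosts.
An optimal packing achieves that bound: [29,14,5] [28,13] [25,11,11] [10,10,10,8] → 4 hosts.
Excess: 5 − 4 = 1.

1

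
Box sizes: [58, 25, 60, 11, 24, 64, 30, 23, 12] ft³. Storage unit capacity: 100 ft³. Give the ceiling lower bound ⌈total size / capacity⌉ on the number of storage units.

4

Total size = 58 + 25 + 60 + 11 + 24 + 64 + 30 + 23 + 12 = 307 ft³.
⌈307 / 100⌉ = 4.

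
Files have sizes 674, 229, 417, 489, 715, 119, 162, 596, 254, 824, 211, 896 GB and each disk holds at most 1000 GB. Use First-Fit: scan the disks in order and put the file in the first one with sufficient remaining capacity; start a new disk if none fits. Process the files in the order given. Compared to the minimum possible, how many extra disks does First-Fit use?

1

First-Fit: [674,229] [417,489] [715,119,162] [596,254] [824] [211] [896] → 7 disks.
Total size 5586 GB; any packing needs at least ⌈5586/1000⌉ = 6 disks.
An optimal packing achieves that bound: [896] [824,162] [715,254] [674,229] [596,211,119] [489,417] → 6 disks.
Excess: 7 − 6 = 1.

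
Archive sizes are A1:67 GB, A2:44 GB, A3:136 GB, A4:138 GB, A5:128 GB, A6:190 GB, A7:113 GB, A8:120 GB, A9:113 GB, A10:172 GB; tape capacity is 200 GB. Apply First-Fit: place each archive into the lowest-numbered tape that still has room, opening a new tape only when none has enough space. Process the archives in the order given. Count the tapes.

tape 1: place A1 (67 GB), 133 GB left
tape 1: place A2 (44 GB), 89 GB left
tape 2: place A3 (136 GB), 64 GB left
tape 3: place A4 (138 GB), 62 GB left
tape 4: place A5 (128 GB), 72 GB left
tape 5: place A6 (190 GB), 10 GB left
tape 6: place A7 (113 GB), 87 GB left
tape 7: place A8 (120 GB), 80 GB left
tape 8: place A9 (113 GB), 87 GB left
tape 9: place A10 (172 GB), 28 GB left
Final tapes: [67,44] [136] [138] [128] [190] [113] [120] [113] [172].

9 tapes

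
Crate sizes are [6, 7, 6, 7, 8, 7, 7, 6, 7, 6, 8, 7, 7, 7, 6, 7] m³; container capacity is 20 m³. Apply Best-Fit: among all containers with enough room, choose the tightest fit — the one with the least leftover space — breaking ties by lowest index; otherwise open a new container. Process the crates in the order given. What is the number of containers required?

6 containers

Put 6 m³ in container 1; 14 m³ remain.
Put 7 m³ in container 1; 7 m³ remain.
Put 6 m³ in container 1; 1 m³ remain.
Put 7 m³ in container 2; 13 m³ remain.
Put 8 m³ in container 2; 5 m³ remain.
Put 7 m³ in container 3; 13 m³ remain.
Put 7 m³ in container 3; 6 m³ remain.
Put 6 m³ in container 3; 0 m³ remain.
Put 7 m³ in container 4; 13 m³ remain.
Put 6 m³ in container 4; 7 m³ remain.
Put 8 m³ in container 5; 12 m³ remain.
Put 7 m³ in container 4; 0 m³ remain.
Put 7 m³ in container 5; 5 m³ remain.
Put 7 m³ in container 6; 13 m³ remain.
Put 6 m³ in container 6; 7 m³ remain.
Put 7 m³ in container 6; 0 m³ remain.
Final containers: [6,7,6] [7,8] [7,7,6] [7,6,7] [8,7] [7,6,7].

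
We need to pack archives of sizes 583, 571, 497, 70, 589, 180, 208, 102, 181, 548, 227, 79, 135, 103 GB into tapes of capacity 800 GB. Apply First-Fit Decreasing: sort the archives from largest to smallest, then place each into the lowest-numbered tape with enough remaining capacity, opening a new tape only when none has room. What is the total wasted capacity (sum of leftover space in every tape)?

727

Sorted descending: 589, 583, 571, 548, 497, 227, 208, 181, 180, 135, 103, 102, 79, 70.
589 GB → tape 1 (remaining 211 GB)
583 GB → tape 2 (remaining 217 GB)
571 GB → tape 3 (remaining 229 GB)
548 GB → tape 4 (remaining 252 GB)
497 GB → tape 5 (remaining 303 GB)
227 GB → tape 3 (remaining 2 GB)
208 GB → tape 1 (remaining 3 GB)
181 GB → tape 2 (remaining 36 GB)
180 GB → tape 4 (remaining 72 GB)
135 GB → tape 5 (remaining 168 GB)
103 GB → tape 5 (remaining 65 GB)
102 GB → tape 6 (remaining 698 GB)
79 GB → tape 6 (remaining 619 GB)
70 GB → tape 4 (remaining 2 GB)
6 tapes × 800 GB = 4800 GB; used 4073 GB; unused 727 GB.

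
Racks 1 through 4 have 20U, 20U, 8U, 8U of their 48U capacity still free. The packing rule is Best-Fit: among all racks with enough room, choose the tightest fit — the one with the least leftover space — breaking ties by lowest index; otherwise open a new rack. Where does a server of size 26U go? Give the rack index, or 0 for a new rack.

0

No rack has ≥ 26U free, so a new rack is opened.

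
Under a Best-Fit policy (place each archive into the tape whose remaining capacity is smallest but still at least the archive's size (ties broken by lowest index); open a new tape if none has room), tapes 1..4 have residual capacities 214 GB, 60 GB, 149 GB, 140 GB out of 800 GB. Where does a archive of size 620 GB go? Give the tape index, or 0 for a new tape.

No tape has ≥ 620 GB free, so a new tape is opened.

0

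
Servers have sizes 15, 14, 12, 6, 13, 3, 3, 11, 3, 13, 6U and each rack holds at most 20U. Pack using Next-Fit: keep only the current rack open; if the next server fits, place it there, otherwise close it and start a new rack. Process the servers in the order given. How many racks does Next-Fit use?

6 racks

rack 1: place 15U, 5U left
rack 2: place 14U, 6U left
rack 3: place 12U, 8U left
rack 3: place 6U, 2U left
rack 4: place 13U, 7U left
rack 4: place 3U, 4U left
rack 4: place 3U, 1U left
rack 5: place 11U, 9U left
rack 5: place 3U, 6U left
rack 6: place 13U, 7U left
rack 6: place 6U, 1U left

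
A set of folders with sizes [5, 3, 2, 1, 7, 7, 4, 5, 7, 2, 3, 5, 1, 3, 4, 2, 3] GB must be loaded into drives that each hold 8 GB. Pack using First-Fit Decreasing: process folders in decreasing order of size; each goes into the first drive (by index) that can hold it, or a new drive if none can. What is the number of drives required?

9 drives

Sorted descending: 7, 7, 7, 5, 5, 5, 4, 4, 3, 3, 3, 3, 2, 2, 2, 1, 1.
Put 7 GB in drive 1; 1 GB remain.
Put 7 GB in drive 2; 1 GB remain.
Put 7 GB in drive 3; 1 GB remain.
Put 5 GB in drive 4; 3 GB remain.
Put 5 GB in drive 5; 3 GB remain.
Put 5 GB in drive 6; 3 GB remain.
Put 4 GB in drive 7; 4 GB remain.
Put 4 GB in drive 7; 0 GB remain.
Put 3 GB in drive 4; 0 GB remain.
Put 3 GB in drive 5; 0 GB remain.
Put 3 GB in drive 6; 0 GB remain.
Put 3 GB in drive 8; 5 GB remain.
Put 2 GB in drive 8; 3 GB remain.
Put 2 GB in drive 8; 1 GB remain.
Put 2 GB in drive 9; 6 GB remain.
Put 1 GB in drive 1; 0 GB remain.
Put 1 GB in drive 2; 0 GB remain.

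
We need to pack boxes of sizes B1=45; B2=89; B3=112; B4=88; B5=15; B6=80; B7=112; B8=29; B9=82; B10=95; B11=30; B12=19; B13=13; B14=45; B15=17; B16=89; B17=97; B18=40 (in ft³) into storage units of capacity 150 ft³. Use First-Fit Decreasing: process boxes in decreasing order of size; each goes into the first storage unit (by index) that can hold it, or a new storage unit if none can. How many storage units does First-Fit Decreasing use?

Sorted descending: 112, 112, 97, 95, 89, 89, 88, 82, 80, 45, 45, 40, 30, 29, 19, 17, 15, 13.
112 ft³ → storage unit 1 (remaining 38 ft³)
112 ft³ → storage unit 2 (remaining 38 ft³)
97 ft³ → storage unit 3 (remaining 53 ft³)
95 ft³ → storage unit 4 (remaining 55 ft³)
89 ft³ → storage unit 5 (remaining 61 ft³)
89 ft³ → storage unit 6 (remaining 61 ft³)
88 ft³ → storage unit 7 (remaining 62 ft³)
82 ft³ → storage unit 8 (remaining 68 ft³)
80 ft³ → storage unit 9 (remaining 70 ft³)
45 ft³ → storage unit 3 (remaining 8 ft³)
45 ft³ → storage unit 4 (remaining 10 ft³)
40 ft³ → storage unit 5 (remaining 21 ft³)
30 ft³ → storage unit 1 (remaining 8 ft³)
29 ft³ → storage unit 2 (remaining 9 ft³)
19 ft³ → storage unit 5 (remaining 2 ft³)
17 ft³ → storage unit 6 (remaining 44 ft³)
15 ft³ → storage unit 6 (remaining 29 ft³)
13 ft³ → storage unit 6 (remaining 16 ft³)

9 storage units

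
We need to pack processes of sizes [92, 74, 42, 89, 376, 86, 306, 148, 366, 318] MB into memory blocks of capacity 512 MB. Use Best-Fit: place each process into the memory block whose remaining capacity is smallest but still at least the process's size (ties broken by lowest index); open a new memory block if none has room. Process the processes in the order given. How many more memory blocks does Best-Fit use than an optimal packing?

1

Best-Fit: [92,74,42,89] [376,86] [306,148] [366] [318] → 5 memory blocks.
Total size 1897 MB; any packing needs at least ⌈1897/512⌉ = 4 memory blocks.
An optimal packing achieves that bound: [376,92,42] [366,89] [318,148] [306,86,74] → 4 memory blocks.
Excess: 5 − 4 = 1.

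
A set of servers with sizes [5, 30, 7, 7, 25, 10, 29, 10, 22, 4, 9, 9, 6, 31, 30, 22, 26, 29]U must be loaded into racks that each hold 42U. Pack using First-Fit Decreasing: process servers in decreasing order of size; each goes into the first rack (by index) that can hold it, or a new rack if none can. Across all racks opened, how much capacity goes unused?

Sorted descending: 31, 30, 30, 29, 29, 26, 25, 22, 22, 10, 10, 9, 9, 7, 7, 6, 5, 4.
31U → rack 1 (remaining 11U)
30U → rack 2 (remaining 12U)
30U → rack 3 (remaining 12U)
29U → rack 4 (remaining 13U)
29U → rack 5 (remaining 13U)
26U → rack 6 (remaining 16U)
25U → rack 7 (remaining 17U)
22U → rack 8 (remaining 20U)
22U → rack 9 (remaining 20U)
10U → rack 1 (remaining 1U)
10U → rack 2 (remaining 2U)
9U → rack 3 (remaining 3U)
9U → rack 4 (remaining 4U)
7U → rack 5 (remaining 6U)
7U → rack 6 (remaining 9U)
6U → rack 5 (remaining 0U)
5U → rack 6 (remaining 4U)
4U → rack 4 (remaining 0U)
9 racks × 42U = 378U; used 311U; unused 67U.

67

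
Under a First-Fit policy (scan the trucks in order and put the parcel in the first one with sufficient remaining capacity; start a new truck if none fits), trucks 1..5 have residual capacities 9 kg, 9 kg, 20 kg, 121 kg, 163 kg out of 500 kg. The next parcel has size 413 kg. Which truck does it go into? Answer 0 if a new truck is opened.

0

No truck has ≥ 413 kg free, so a new truck is opened.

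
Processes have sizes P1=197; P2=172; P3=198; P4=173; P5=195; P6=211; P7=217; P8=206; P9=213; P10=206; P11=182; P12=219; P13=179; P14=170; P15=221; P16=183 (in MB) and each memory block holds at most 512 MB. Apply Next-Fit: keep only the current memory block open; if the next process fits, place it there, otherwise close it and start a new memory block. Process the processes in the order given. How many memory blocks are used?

8 memory blocks

memory block 1: place P1 (197 MB), 315 MB left
memory block 1: place P2 (172 MB), 143 MB left
memory block 2: place P3 (198 MB), 314 MB left
memory block 2: place P4 (173 MB), 141 MB left
memory block 3: place P5 (195 MB), 317 MB left
memory block 3: place P6 (211 MB), 106 MB left
memory block 4: place P7 (217 MB), 295 MB left
memory block 4: place P8 (206 MB), 89 MB left
memory block 5: place P9 (213 MB), 299 MB left
memory block 5: place P10 (206 MB), 93 MB left
memory block 6: place P11 (182 MB), 330 MB left
memory block 6: place P12 (219 MB), 111 MB left
memory block 7: place P13 (179 MB), 333 MB left
memory block 7: place P14 (170 MB), 163 MB left
memory block 8: place P15 (221 MB), 291 MB left
memory block 8: place P16 (183 MB), 108 MB left
Final memory blocks: [197,172] [198,173] [195,211] [217,206] [213,206] [182,219] [179,170] [221,183].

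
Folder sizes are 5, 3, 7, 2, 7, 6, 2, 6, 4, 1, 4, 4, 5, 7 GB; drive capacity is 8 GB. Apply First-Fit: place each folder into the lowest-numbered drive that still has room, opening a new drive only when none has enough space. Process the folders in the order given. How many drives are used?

drive 1: place 5 GB, 3 GB left
drive 1: place 3 GB, 0 GB left
drive 2: place 7 GB, 1 GB left
drive 3: place 2 GB, 6 GB left
drive 4: place 7 GB, 1 GB left
drive 3: place 6 GB, 0 GB left
drive 5: place 2 GB, 6 GB left
drive 5: place 6 GB, 0 GB left
drive 6: place 4 GB, 4 GB left
drive 2: place 1 GB, 0 GB left
drive 6: place 4 GB, 0 GB left
drive 7: place 4 GB, 4 GB left
drive 8: place 5 GB, 3 GB left
drive 9: place 7 GB, 1 GB left
Final drives: [5,3] [7,1] [2,6] [7] [2,6] [4,4] [4] [5] [7].

9 drives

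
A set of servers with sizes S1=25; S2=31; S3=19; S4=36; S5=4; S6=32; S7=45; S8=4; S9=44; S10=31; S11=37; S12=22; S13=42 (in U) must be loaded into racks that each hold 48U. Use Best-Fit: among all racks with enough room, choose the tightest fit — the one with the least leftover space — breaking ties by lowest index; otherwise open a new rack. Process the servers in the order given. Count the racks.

10 racks

rack 1: place S1 (25U), 23U left
rack 2: place S2 (31U), 17U left
rack 1: place S3 (19U), 4U left
rack 3: place S4 (36U), 12U left
rack 1: place S5 (4U), 0U left
rack 4: place S6 (32U), 16U left
rack 5: place S7 (45U), 3U left
rack 3: place S8 (4U), 8U left
rack 6: place S9 (44U), 4U left
rack 7: place S10 (31U), 17U left
rack 8: place S11 (37U), 11U left
rack 9: place S12 (22U), 26U left
rack 10: place S13 (42U), 6U left
Final racks: [25,19,4] [31] [36,4] [32] [45] [44] [31] [37] [22] [42].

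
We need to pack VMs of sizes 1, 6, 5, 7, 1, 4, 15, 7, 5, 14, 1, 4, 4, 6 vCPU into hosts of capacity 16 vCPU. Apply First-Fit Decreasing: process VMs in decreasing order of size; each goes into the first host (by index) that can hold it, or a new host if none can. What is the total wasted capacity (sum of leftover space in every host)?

16

Sorted descending: 15, 14, 7, 7, 6, 6, 5, 5, 4, 4, 4, 1, 1, 1.
host 1: place 15 vCPU, 1 vCPU left
host 2: place 14 vCPU, 2 vCPU left
host 3: place 7 vCPU, 9 vCPU left
host 3: place 7 vCPU, 2 vCPU left
host 4: place 6 vCPU, 10 vCPU left
host 4: place 6 vCPU, 4 vCPU left
host 5: place 5 vCPU, 11 vCPU left
host 5: place 5 vCPU, 6 vCPU left
host 4: place 4 vCPU, 0 vCPU left
host 5: place 4 vCPU, 2 vCPU left
host 6: place 4 vCPU, 12 vCPU left
host 1: place 1 vCPU, 0 vCPU left
host 2: place 1 vCPU, 1 vCPU left
host 2: place 1 vCPU, 0 vCPU left
6 hosts × 16 vCPU = 96 vCPU; used 80 vCPU; unused 16 vCPU.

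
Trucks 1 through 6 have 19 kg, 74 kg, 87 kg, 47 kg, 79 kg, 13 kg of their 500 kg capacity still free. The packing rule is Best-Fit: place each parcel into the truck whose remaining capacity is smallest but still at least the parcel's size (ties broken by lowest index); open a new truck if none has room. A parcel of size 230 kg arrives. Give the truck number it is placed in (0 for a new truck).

0

No truck has ≥ 230 kg free, so a new truck is opened.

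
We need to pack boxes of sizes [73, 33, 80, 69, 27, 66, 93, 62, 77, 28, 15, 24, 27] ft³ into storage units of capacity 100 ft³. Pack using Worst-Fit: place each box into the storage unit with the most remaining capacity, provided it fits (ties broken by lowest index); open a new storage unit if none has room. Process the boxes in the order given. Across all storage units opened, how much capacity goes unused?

storage unit 1: place 73 ft³, 27 ft³ left
storage unit 2: place 33 ft³, 67 ft³ left
storage unit 3: place 80 ft³, 20 ft³ left
storage unit 4: place 69 ft³, 31 ft³ left
storage unit 2: place 27 ft³, 40 ft³ left
storage unit 5: place 66 ft³, 34 ft³ left
storage unit 6: place 93 ft³, 7 ft³ left
storage unit 7: place 62 ft³, 38 ft³ left
storage unit 8: place 77 ft³, 23 ft³ left
storage unit 2: place 28 ft³, 12 ft³ left
storage unit 7: place 15 ft³, 23 ft³ left
storage unit 5: place 24 ft³, 10 ft³ left
storage unit 4: place 27 ft³, 4 ft³ left
8 storage units × 100 ft³ = 800 ft³; used 674 ft³; unused 126 ft³.

126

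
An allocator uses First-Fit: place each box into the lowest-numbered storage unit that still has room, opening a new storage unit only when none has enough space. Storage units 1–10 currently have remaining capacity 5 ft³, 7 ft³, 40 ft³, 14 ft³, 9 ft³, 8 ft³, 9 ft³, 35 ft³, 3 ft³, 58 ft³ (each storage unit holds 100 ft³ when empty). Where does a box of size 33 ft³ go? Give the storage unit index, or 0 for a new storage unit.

Storage units with room: storage unit 3 (40 ft³), storage unit 8 (35 ft³), storage unit 10 (58 ft³).
The first with room is storage unit 3.

3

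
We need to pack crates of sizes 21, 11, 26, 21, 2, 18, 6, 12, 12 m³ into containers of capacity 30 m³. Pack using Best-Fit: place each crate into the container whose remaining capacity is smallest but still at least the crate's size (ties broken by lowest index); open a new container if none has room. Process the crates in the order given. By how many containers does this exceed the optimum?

Best-Fit: [21,6] [11,18] [26,2] [21] [12,12] → 5 containers.
Total size 129 m³; any packing needs at least ⌈129/30⌉ = 5 containers.
So 5 is already optimal.

0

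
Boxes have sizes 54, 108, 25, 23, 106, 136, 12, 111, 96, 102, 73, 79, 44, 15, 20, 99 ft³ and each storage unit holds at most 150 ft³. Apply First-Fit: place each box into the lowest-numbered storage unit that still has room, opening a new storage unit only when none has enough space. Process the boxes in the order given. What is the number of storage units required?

10 storage units

storage unit 1: place 54 ft³, 96 ft³ left
storage unit 2: place 108 ft³, 42 ft³ left
storage unit 1: place 25 ft³, 71 ft³ left
storage unit 1: place 23 ft³, 48 ft³ left
storage unit 3: place 106 ft³, 44 ft³ left
storage unit 4: place 136 ft³, 14 ft³ left
storage unit 1: place 12 ft³, 36 ft³ left
storage unit 5: place 111 ft³, 39 ft³ left
storage unit 6: place 96 ft³, 54 ft³ left
storage unit 7: place 102 ft³, 48 ft³ left
storage unit 8: place 73 ft³, 77 ft³ left
storage unit 9: place 79 ft³, 71 ft³ left
storage unit 3: place 44 ft³, 0 ft³ left
storage unit 1: place 15 ft³, 21 ft³ left
storage unit 1: place 20 ft³, 1 ft³ left
storage unit 10: place 99 ft³, 51 ft³ left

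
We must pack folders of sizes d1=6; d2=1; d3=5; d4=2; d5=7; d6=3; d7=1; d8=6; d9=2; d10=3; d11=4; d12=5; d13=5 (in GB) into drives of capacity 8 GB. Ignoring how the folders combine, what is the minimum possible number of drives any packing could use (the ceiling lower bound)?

Total size = 6 + 1 + 5 + 2 + 7 + 3 + 1 + 6 + 2 + 3 + 4 + 5 + 5 = 50 GB.
⌈50 / 8⌉ = 7.

7 drives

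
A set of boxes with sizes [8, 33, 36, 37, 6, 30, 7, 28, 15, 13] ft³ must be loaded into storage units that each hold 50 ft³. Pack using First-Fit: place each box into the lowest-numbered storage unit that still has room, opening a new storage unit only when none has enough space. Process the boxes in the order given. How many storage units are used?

5 storage units

storage unit 1: place 8 ft³, 42 ft³ left
storage unit 1: place 33 ft³, 9 ft³ left
storage unit 2: place 36 ft³, 14 ft³ left
storage unit 3: place 37 ft³, 13 ft³ left
storage unit 1: place 6 ft³, 3 ft³ left
storage unit 4: place 30 ft³, 20 ft³ left
storage unit 2: place 7 ft³, 7 ft³ left
storage unit 5: place 28 ft³, 22 ft³ left
storage unit 4: place 15 ft³, 5 ft³ left
storage unit 3: place 13 ft³, 0 ft³ left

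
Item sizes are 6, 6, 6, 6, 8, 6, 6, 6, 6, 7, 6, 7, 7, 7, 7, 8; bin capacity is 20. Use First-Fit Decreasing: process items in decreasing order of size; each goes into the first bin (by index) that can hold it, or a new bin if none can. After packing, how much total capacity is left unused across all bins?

Sorted descending: 8, 8, 7, 7, 7, 7, 7, 6, 6, 6, 6, 6, 6, 6, 6, 6.
Put 8 in bin 1; 12 remain.
Put 8 in bin 1; 4 remain.
Put 7 in bin 2; 13 remain.
Put 7 in bin 2; 6 remain.
Put 7 in bin 3; 13 remain.
Put 7 in bin 3; 6 remain.
Put 7 in bin 4; 13 remain.
Put 6 in bin 2; 0 remain.
Put 6 in bin 3; 0 remain.
Put 6 in bin 4; 7 remain.
Put 6 in bin 4; 1 remain.
Put 6 in bin 5; 14 remain.
Put 6 in bin 5; 8 remain.
Put 6 in bin 5; 2 remain.
Put 6 in bin 6; 14 remain.
Put 6 in bin 6; 8 remain.
6 bins × 20 = 120; used 105; unused 15.

15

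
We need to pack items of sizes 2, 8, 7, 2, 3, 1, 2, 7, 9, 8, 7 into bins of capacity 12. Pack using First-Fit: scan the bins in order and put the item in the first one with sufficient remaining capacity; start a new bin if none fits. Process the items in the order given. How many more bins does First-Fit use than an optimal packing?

First-Fit: [2,8,2] [7,3,1] [2,7] [9] [8] [7] → 6 bins.
6 items exceed 6 (half the capacity), and no two of those can share a bin, so at least 6 bins are needed.
So 6 is already optimal.

0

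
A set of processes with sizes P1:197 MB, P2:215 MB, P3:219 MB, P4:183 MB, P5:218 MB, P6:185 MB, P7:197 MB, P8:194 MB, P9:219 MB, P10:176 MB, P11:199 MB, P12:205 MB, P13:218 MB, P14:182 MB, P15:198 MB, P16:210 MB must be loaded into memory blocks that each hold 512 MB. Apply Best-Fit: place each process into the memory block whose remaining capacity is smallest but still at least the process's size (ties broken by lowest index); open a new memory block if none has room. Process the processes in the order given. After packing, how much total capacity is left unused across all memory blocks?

P1 (197 MB) → memory block 1 (remaining 315 MB)
P2 (215 MB) → memory block 1 (remaining 100 MB)
P3 (219 MB) → memory block 2 (remaining 293 MB)
P4 (183 MB) → memory block 2 (remaining 110 MB)
P5 (218 MB) → memory block 3 (remaining 294 MB)
P6 (185 MB) → memory block 3 (remaining 109 MB)
P7 (197 MB) → memory block 4 (remaining 315 MB)
P8 (194 MB) → memory block 4 (remaining 121 MB)
P9 (219 MB) → memory block 5 (remaining 293 MB)
P10 (176 MB) → memory block 5 (remaining 117 MB)
P11 (199 MB) → memory block 6 (remaining 313 MB)
P12 (205 MB) → memory block 6 (remaining 108 MB)
P13 (218 MB) → memory block 7 (remaining 294 MB)
P14 (182 MB) → memory block 7 (remaining 112 MB)
P15 (198 MB) → memory block 8 (remaining 314 MB)
P16 (210 MB) → memory block 8 (remaining 104 MB)
8 memory blocks × 512 MB = 4096 MB; used 3215 MB; unused 881 MB.

881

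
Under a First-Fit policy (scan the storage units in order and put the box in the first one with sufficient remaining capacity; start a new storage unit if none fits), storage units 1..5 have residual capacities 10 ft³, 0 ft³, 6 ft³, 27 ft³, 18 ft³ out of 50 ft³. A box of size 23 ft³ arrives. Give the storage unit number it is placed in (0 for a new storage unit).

4

Storage units with room: storage unit 4 (27 ft³).
The first with room is storage unit 4.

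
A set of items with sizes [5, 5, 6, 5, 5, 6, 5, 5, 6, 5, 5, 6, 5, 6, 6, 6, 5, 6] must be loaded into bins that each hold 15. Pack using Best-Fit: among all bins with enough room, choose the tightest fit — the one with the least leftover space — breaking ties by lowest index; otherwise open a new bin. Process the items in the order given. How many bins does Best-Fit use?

5 → bin 1 (remaining 10)
5 → bin 1 (remaining 5)
6 → bin 2 (remaining 9)
5 → bin 1 (remaining 0)
5 → bin 2 (remaining 4)
6 → bin 3 (remaining 9)
5 → bin 3 (remaining 4)
5 → bin 4 (remaining 10)
6 → bin 4 (remaining 4)
5 → bin 5 (remaining 10)
5 → bin 5 (remaining 5)
6 → bin 6 (remaining 9)
5 → bin 5 (remaining 0)
6 → bin 6 (remaining 3)
6 → bin 7 (remaining 9)
6 → bin 7 (remaining 3)
5 → bin 8 (remaining 10)
6 → bin 8 (remaining 4)

8 bins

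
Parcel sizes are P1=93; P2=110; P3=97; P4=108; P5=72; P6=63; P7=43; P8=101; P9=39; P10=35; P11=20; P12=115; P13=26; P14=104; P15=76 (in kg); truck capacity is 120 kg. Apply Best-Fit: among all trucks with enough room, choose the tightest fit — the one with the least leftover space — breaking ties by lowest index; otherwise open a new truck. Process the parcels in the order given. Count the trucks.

10 trucks

P1 (93 kg) → truck 1 (remaining 27 kg)
P2 (110 kg) → truck 2 (remaining 10 kg)
P3 (97 kg) → truck 3 (remaining 23 kg)
P4 (108 kg) → truck 4 (remaining 12 kg)
P5 (72 kg) → truck 5 (remaining 48 kg)
P6 (63 kg) → truck 6 (remaining 57 kg)
P7 (43 kg) → truck 5 (remaining 5 kg)
P8 (101 kg) → truck 7 (remaining 19 kg)
P9 (39 kg) → truck 6 (remaining 18 kg)
P10 (35 kg) → truck 8 (remaining 85 kg)
P11 (20 kg) → truck 3 (remaining 3 kg)
P12 (115 kg) → truck 9 (remaining 5 kg)
P13 (26 kg) → truck 1 (remaining 1 kg)
P14 (104 kg) → truck 10 (remaining 16 kg)
P15 (76 kg) → truck 8 (remaining 9 kg)
Final trucks: [93,26] [110] [97,20] [108] [72,43] [63,39] [101] [35,76] [115] [104].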